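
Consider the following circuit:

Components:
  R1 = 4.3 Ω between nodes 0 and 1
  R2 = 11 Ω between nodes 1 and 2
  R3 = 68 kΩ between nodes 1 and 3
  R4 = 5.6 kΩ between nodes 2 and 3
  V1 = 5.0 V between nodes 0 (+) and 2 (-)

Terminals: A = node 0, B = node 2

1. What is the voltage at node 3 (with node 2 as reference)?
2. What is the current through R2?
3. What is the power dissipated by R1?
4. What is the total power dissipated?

Nodal analysis, taking node 2 as the 0 V reference.
Source V1 fixes V_0 = 5 V.
KCL at each unknown node (sum of currents leaving = 0; resistances in Ω):
  Node 1: (V_1 - 5)/4.3 + (V_1 - 0)/11 + (V_1 - V_3)/68000 = 0
  Node 3: (V_3 - V_1)/68000 + (V_3 - 0)/5600 = 0
Collecting terms (coefficients in siemens):
  0.3235·V_1 - 0.00001471·V_3 = 1.163
  0.0001933·V_3 - 0.00001471·V_1 = 0
Determinant D = (0.3235)(0.0001933) - (-0.00001471)(-0.00001471) = 0.00006252
V_1 = [(1.163)(0.0001933) - (-0.00001471)(0)]/D = 3.595 V
V_3 = [(0.3235)(0) - (1.163)(-0.00001471)]/D = 0.2735 V
Part 1:
  Read off the nodal solution: V_3 = 0.2735 V
Part 2:
  I_R2 = (V_1 - V_2)/R2 = (3.595 - 0)/11 = 0.3268 A
  Magnitude: I_R2 = 0.3268 A
Part 3:
  I_R1 = (V_0 - V_1)/R1 = (5 - 3.595)/4.3 = 0.3268 A
  P_R1 = I_R1² × R1 = (0.3268)² × 4.3 = 0.4593 W
Part 4:
  Power in each resistor, P = (ΔV)²/R:
    P_R1 = (5 - 3.595)²/4.3 = 0.4593 W
    P_R2 = (3.595 - 0)²/11 = 1.175 W
    P_R3 = (3.595 - 0.2735)²/68000 = 0.0001622 W
    P_R4 = (0 - 0.2735)²/5600 = 0.00001336 W
  P_total = P_R1 + P_R2 + P_R3 + P_R4 = 1.634 W

Final answers:
1. V_3 = 0.2735 V
2. I_R2 = 0.3268 A
3. P_R1 = 0.4593 W
4. P_total = 1.634 W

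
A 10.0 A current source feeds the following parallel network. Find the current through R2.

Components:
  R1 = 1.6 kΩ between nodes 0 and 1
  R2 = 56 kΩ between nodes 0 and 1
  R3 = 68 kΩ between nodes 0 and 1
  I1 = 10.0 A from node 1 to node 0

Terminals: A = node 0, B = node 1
All resistors sit directly between nodes 0 and 1, so they are in parallel and share one voltage V; the full source current 10 A splits among them.
1/R_par = 1/1600 + 1/56000 + 1/68000 = 0.0006576 S  =>  R_par = 1521 Ω
V = I × R_par = 10 × 1521 = 15210 V
I_R2 = V/R2 = 15210/56000 = 0.2716 A

Final answer: 0.2716 A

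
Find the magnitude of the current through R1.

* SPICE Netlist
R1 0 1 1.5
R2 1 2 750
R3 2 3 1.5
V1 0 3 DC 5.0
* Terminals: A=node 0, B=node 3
Nodal analysis, taking node 3 as the 0 V reference.
Source V1 fixes V_0 = 5 V.
KCL at each unknown node (sum of currents leaving = 0; resistances in Ω):
  Node 1: (V_1 - 5)/1.5 + (V_1 - V_2)/750 = 0
  Node 2: (V_2 - V_1)/750 + (V_2 - 0)/1.5 = 0
Collecting terms (coefficients in siemens):
  0.668·V_1 - 0.001333·V_2 = 3.333
  0.668·V_2 - 0.001333·V_1 = 0
Determinant D = (0.668)(0.668) - (-0.001333)(-0.001333) = 0.4462
V_1 = [(3.333)(0.668) - (-0.001333)(0)]/D = 4.99 V
V_2 = [(0.668)(0) - (3.333)(-0.001333)]/D = 0.00996 V
I_R1 = (V_0 - V_1)/R1 = (5 - 4.99)/1.5 = 0.00664 A
|I_R1| = 0.00664 A

Final answer: |I_R1| = 0.00664 A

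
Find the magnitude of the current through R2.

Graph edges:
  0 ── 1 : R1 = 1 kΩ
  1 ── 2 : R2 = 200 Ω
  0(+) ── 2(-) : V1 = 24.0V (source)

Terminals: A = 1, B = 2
Nodal analysis, taking node 2 as the 0 V reference.
Source V1 fixes V_0 = 24 V.
KCL at each unknown node (sum of currents leaving = 0; resistances in Ω):
  Node 1: (V_1 - 24)/1000 + (V_1 - 0)/200 = 0
Collecting terms: 0.006 × V_1 = 0.024  =>  V_1 = 4 V
I_R2 = (V_1 - V_2)/R2 = (4 - 0)/200 = 0.02 A
|I_R2| = 0.02 A

Final answer: |I_R2| = 0.02 A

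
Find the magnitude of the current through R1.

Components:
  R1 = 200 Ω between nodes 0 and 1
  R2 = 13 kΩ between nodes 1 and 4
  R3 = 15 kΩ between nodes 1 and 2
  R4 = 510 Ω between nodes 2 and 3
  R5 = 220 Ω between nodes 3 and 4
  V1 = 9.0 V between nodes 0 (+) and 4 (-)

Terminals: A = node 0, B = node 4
Nodal analysis, taking node 4 as the 0 V reference.
Source V1 fixes V_0 = 9 V.
KCL at each unknown node (sum of currents leaving = 0; resistances in Ω):
  Node 1: (V_1 - 9)/200 + (V_1 - 0)/13000 + (V_1 - V_2)/15000 = 0
  Node 2: (V_2 - V_1)/15000 + (V_2 - V_3)/510 = 0
  Node 3: (V_3 - V_2)/510 + (V_3 - 0)/220 = 0
Collecting terms (coefficients in siemens):
  0.005144·V_1 - 0.00006667·V_2 = 0.045
  0.002027·V_2 - 0.00006667·V_1 - 0.001961·V_3 = 0
  0.006506·V_3 - 0.001961·V_2 = 0
Solving these 3 simultaneous equations (Gaussian elimination) gives:
  V_1 = 8.754 V, V_2 = 0.4063 V, V_3 = 0.1224 V
I_R1 = (V_0 - V_1)/R1 = (9 - 8.754)/200 = 0.00123 A
|I_R1| = 0.00123 A

Final answer: |I_R1| = 0.00123 A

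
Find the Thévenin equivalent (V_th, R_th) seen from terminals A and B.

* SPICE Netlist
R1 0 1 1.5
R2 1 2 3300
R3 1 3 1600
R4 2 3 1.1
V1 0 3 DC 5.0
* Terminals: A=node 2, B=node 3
Step 1 — V_th is the open-circuit voltage V_A - V_B (nothing connected across the terminals).
Nodal analysis, taking node 3 as the 0 V reference.
Source V1 fixes V_0 = 5 V.
KCL at each unknown node (sum of currents leaving = 0; resistances in Ω):
  Node 1: (V_1 - 5)/1.5 + (V_1 - V_2)/3300 + (V_1 - 0)/1600 = 0
  Node 2: (V_2 - V_1)/3300 + (V_2 - 0)/1.1 = 0
Collecting terms (coefficients in siemens):
  0.6676·V_1 - 0.000303·V_2 = 3.333
  0.9094·V_2 - 0.000303·V_1 = 0
Determinant D = (0.6676)(0.9094) - (-0.000303)(-0.000303) = 0.6071
V_1 = [(3.333)(0.9094) - (-0.000303)(0)]/D = 4.993 V
V_2 = [(0.6676)(0) - (3.333)(-0.000303)]/D = 0.001664 V
V_th = V_2 - V_3 = 0.001664 - 0 = 0.001664 V
Step 2 — R_th: zero the source — replace V1 by a short circuit (node 3 merges into node 0) — and find the resistance seen between A (node 2) and B (node 0).
Reduce the network between node 2 (A) and node 0 (B) by series/parallel combination:
  Rp1 = R1 ‖ R3 (parallel, both between nodes 0 and 1) = 1/(1/1.5 + 1/1600) = 1.499 Ω
  Rs1 = R2 + Rp1 (series, joined only at node 1) = 3300 + 1.499 = 3301 Ω
  Rp2 = R4 ‖ Rs1 (parallel, both between nodes 0 and 2) = 1/(1/1.1 + 1/3301) = 1.1 Ω
R_th = 1.1 Ω

Final answer: V_th = 0.001664 V, R_th = 1.1 Ω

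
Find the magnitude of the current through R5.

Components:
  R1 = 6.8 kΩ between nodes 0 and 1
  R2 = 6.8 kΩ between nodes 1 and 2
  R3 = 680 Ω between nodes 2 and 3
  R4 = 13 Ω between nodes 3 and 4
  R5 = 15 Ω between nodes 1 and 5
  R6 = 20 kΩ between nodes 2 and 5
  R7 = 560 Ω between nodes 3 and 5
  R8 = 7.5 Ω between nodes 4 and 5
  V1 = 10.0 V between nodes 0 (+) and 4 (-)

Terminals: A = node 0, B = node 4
Nodal analysis, taking node 4 as the 0 V reference.
Source V1 fixes V_0 = 10 V.
KCL at each unknown node (sum of currents leaving = 0; resistances in Ω):
  Node 1: (V_1 - 10)/6800 + (V_1 - V_2)/6800 + (V_1 - V_5)/15 = 0
  Node 2: (V_2 - V_1)/6800 + (V_2 - V_3)/680 + (V_2 - V_5)/20000 = 0
  Node 3: (V_3 - V_2)/680 + (V_3 - 0)/13 + (V_3 - V_5)/560 = 0
  Node 5: (V_5 - V_1)/15 + (V_5 - V_2)/20000 + (V_5 - V_3)/560 + (V_5 - 0)/7.5 = 0
Collecting terms (coefficients in siemens):
  0.06696·V_1 - 0.0001471·V_2 - 0.06667·V_5 = 0.001471
  0.001668·V_2 - 0.0001471·V_1 - 0.001471·V_3 - 0.00005·V_5 = 0
  0.08018·V_3 - 0.001471·V_2 - 0.001786·V_5 = 0
  0.2018·V_5 - 0.06667·V_1 - 0.00005·V_2 - 0.001786·V_3 = 0
Solving these 4 simultaneous equations (Gaussian elimination) gives:
  V_1 = 0.03274 V, V_2 = 0.00348 V, V_3 = 0.0003048 V, V_5 = 0.01082 V
I_R5 = (V_1 - V_5)/R5 = (0.03274 - 0.01082)/15 = 0.001461 A
|I_R5| = 0.001461 A

Final answer: |I_R5| = 0.001461 A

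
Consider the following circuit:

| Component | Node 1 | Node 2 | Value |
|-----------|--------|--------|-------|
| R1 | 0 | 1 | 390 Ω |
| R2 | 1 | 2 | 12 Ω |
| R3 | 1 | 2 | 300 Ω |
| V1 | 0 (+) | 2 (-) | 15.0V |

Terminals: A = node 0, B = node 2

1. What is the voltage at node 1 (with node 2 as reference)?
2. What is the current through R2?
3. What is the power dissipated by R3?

Nodal analysis, taking node 2 as the 0 V reference.
Source V1 fixes V_0 = 15 V.
KCL at each unknown node (sum of currents leaving = 0; resistances in Ω):
  Node 1: (V_1 - 15)/390 + (V_1 - 0)/12 + (V_1 - 0)/300 = 0
Collecting terms: 0.08923 × V_1 = 0.03846  =>  V_1 = 0.431 V
Part 1:
  Read off the nodal solution: V_1 = 0.431 V
Part 2:
  I_R2 = (V_1 - V_2)/R2 = (0.431 - 0)/12 = 0.03592 A
  Magnitude: I_R2 = 0.03592 A
Part 3:
  I_R3 = (V_1 - V_2)/R3 = (0.431 - 0)/300 = 0.001437 A
  P_R3 = I_R3² × R3 = (0.001437)² × 300 = 0.0006193 W

Final answers:
1. V_1 = 0.431 V
2. I_R2 = 0.03592 A
3. P_R3 = 0.0006193 W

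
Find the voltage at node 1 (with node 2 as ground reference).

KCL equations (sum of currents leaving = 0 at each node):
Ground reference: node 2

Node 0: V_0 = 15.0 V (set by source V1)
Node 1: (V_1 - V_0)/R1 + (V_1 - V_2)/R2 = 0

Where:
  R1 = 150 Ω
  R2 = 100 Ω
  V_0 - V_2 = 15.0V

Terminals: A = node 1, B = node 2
Nodal analysis, taking node 2 as the 0 V reference.
Source V1 fixes V_0 = 15 V.
KCL at each unknown node (sum of currents leaving = 0; resistances in Ω):
  Node 1: (V_1 - 15)/150 + (V_1 - 0)/100 = 0
Collecting terms: 0.01667 × V_1 = 0.1  =>  V_1 = 6 V
The requested potential is V_1 = 6 V.

Final answer: V_1 = 6 V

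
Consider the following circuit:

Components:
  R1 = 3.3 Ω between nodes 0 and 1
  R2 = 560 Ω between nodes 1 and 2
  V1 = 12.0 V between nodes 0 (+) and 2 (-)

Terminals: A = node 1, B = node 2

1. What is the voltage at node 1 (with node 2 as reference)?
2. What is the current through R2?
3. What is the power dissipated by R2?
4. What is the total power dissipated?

Nodal analysis, taking node 2 as the 0 V reference.
Source V1 fixes V_0 = 12 V.
KCL at each unknown node (sum of currents leaving = 0; resistances in Ω):
  Node 1: (V_1 - 12)/3.3 + (V_1 - 0)/560 = 0
Collecting terms: 0.3048 × V_1 = 3.636  =>  V_1 = 11.93 V
Part 1:
  Read off the nodal solution: V_1 = 11.93 V
Part 2:
  I_R2 = (V_1 - V_2)/R2 = (11.93 - 0)/560 = 0.0213 A
  Magnitude: I_R2 = 0.0213 A
Part 3:
  I_R2 = (V_1 - V_2)/R2 = (11.93 - 0)/560 = 0.0213 A
  P_R2 = I_R2² × R2 = (0.0213)² × 560 = 0.2541 W
Part 4:
  Power in each resistor, P = (ΔV)²/R:
    P_R1 = (12 - 11.93)²/3.3 = 0.001498 W
    P_R2 = (11.93 - 0)²/560 = 0.2541 W
  P_total = P_R1 + P_R2 = 0.2556 W

Final answers:
1. V_1 = 11.93 V
2. I_R2 = 0.0213 A
3. P_R2 = 0.2541 W
4. P_total = 0.2556 W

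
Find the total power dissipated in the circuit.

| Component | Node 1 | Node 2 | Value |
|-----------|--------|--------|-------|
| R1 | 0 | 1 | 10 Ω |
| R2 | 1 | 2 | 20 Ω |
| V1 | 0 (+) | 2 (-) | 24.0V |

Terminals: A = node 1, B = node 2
Nodal analysis, taking node 2 as the 0 V reference.
Source V1 fixes V_0 = 24 V.
KCL at each unknown node (sum of currents leaving = 0; resistances in Ω):
  Node 1: (V_1 - 24)/10 + (V_1 - 0)/20 = 0
Collecting terms: 0.15 × V_1 = 2.4  =>  V_1 = 16 V
Power in each resistor, P = (ΔV)²/R:
  P_R1 = (24 - 16)²/10 = 6.4 W
  P_R2 = (16 - 0)²/20 = 12.8 W
P_total = P_R1 + P_R2 = 19.2 W

Final answer: 19.2 W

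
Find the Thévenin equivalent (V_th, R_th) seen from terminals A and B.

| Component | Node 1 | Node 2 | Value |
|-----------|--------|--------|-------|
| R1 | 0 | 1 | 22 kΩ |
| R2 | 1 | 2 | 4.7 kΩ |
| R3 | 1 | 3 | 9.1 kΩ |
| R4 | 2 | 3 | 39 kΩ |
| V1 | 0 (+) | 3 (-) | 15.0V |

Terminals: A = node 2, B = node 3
Step 1 — V_th is the open-circuit voltage V_A - V_B (nothing connected across the terminals).
Nodal analysis, taking node 3 as the 0 V reference.
Source V1 fixes V_0 = 15 V.
KCL at each unknown node (sum of currents leaving = 0; resistances in Ω):
  Node 1: (V_1 - 15)/22000 + (V_1 - V_2)/4700 + (V_1 - 0)/9100 = 0
  Node 2: (V_2 - V_1)/4700 + (V_2 - 0)/39000 = 0
Collecting terms (coefficients in siemens):
  0.0003681·V_1 - 0.0002128·V_2 = 0.0006818
  0.0002384·V_2 - 0.0002128·V_1 = 0
Determinant D = (0.0003681)(0.0002384) - (-0.0002128)(-0.0002128) = 0.00000004249
V_1 = [(0.0006818)(0.0002384) - (-0.0002128)(0)]/D = 3.826 V
V_2 = [(0.0003681)(0) - (0.0006818)(-0.0002128)]/D = 3.414 V
V_th = V_2 - V_3 = 3.414 - 0 = 3.414 V
Step 2 — R_th: zero the source — replace V1 by a short circuit (node 3 merges into node 0) — and find the resistance seen between A (node 2) and B (node 0).
Reduce the network between node 2 (A) and node 0 (B) by series/parallel combination:
  Rp1 = R1 ‖ R3 (parallel, both between nodes 0 and 1) = 1/(1/22000 + 1/9100) = 6437 Ω
  Rs1 = R2 + Rp1 (series, joined only at node 1) = 4700 + 6437 = 11140 Ω
  Rp2 = R4 ‖ Rs1 (parallel, both between nodes 0 and 2) = 1/(1/39000 + 1/11140) = 8663 Ω
R_th = 8.663 kΩ

Final answer: V_th = 3.414 V, R_th = 8.663 kΩ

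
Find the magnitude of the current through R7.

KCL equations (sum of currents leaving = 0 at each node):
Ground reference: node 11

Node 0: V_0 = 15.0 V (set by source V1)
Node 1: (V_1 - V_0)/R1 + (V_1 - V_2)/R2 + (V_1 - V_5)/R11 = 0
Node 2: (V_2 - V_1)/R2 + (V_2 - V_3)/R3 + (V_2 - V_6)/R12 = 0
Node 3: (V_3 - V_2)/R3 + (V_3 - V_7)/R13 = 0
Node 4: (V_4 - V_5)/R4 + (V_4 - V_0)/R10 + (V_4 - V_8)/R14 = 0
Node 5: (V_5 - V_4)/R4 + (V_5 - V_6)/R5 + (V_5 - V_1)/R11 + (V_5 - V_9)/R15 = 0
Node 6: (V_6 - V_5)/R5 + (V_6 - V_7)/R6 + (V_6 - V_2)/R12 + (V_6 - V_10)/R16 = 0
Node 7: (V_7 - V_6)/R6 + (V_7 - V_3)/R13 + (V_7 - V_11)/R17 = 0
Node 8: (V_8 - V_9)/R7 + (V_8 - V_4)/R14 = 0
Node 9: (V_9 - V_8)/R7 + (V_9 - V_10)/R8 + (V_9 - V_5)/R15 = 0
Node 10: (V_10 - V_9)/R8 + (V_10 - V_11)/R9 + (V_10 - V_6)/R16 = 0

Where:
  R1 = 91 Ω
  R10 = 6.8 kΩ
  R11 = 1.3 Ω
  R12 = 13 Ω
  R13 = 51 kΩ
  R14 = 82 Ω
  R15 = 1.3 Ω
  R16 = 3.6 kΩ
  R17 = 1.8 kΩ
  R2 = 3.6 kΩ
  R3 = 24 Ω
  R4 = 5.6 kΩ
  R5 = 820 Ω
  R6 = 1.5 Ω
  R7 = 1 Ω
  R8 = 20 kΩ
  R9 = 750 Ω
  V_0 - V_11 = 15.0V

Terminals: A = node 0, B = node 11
Nodal analysis, taking node 11 as the 0 V reference.
Source V1 fixes V_0 = 15 V.
KCL at each unknown node (sum of currents leaving = 0; resistances in Ω):
  Node 1: (V_1 - 15)/91 + (V_1 - V_2)/3600 + (V_1 - V_5)/1.3 = 0
  Node 2: (V_2 - V_1)/3600 + (V_2 - V_3)/24 + (V_2 - V_6)/13 = 0
  Node 3: (V_3 - V_2)/24 + (V_3 - V_7)/51000 = 0
  Node 4: (V_4 - V_5)/5600 + (V_4 - 15)/6800 + (V_4 - V_8)/82 = 0
  Node 5: (V_5 - V_4)/5600 + (V_5 - V_6)/820 + (V_5 - V_1)/1.3 + (V_5 - V_9)/1.3 = 0
  Node 6: (V_6 - V_5)/820 + (V_6 - V_7)/1.5 + (V_6 - V_2)/13 + (V_6 - V_10)/3600 = 0
  Node 7: (V_7 - V_6)/1.5 + (V_7 - V_3)/51000 + (V_7 - 0)/1800 = 0
  Node 8: (V_8 - V_9)/1 + (V_8 - V_4)/82 = 0
  Node 9: (V_9 - V_8)/1 + (V_9 - V_10)/20000 + (V_9 - V_5)/1.3 = 0
  Node 10: (V_10 - V_9)/20000 + (V_10 - 0)/750 + (V_10 - V_6)/3600 = 0
Collecting terms (coefficients in siemens):
  0.7805·V_1 - 0.0002778·V_2 - 0.7692·V_5 = 0.1648
  0.1189·V_2 - 0.0002778·V_1 - 0.04167·V_3 - 0.07692·V_6 = 0
  0.04169·V_3 - 0.04167·V_2 - 0.00001961·V_7 = 0
  0.01252·V_4 - 0.0001786·V_5 - 0.0122·V_8 = 0.002206
  1.54·V_5 - 0.7692·V_1 - 0.0001786·V_4 - 0.00122·V_6 - 0.7692·V_9 = 0
  0.7451·V_6 - 0.07692·V_2 - 0.00122·V_5 - 0.6667·V_7 - 0.0002778·V_10 = 0
  0.6672·V_7 - 0.00001961·V_3 - 0.6667·V_6 = 0
  1.012·V_8 - 0.0122·V_4 - 1·V_9 = 0
  1.769·V_9 - 0.7692·V_5 - 1·V_8 - 0.00005·V_10 = 0
  0.001661·V_10 - 0.0002778·V_6 - 0.00005·V_9 = 0
Solving these 10 simultaneous equations (Gaussian elimination) gives:
  V_1 = 14.29 V, V_2 = 9.433 V, V_3 = 9.433 V, V_4 = 14.29 V
  V_5 = 14.28 V, V_6 = 9.415 V, V_7 = 9.407 V, V_8 = 14.28 V
  V_9 = 14.28 V, V_10 = 2.004 V
I_R7 = (V_8 - V_9)/R7 = (14.28 - 14.28)/1 = 0.000103 A
|I_R7| = 0.000103 A

Final answer: |I_R7| = 0.000103 A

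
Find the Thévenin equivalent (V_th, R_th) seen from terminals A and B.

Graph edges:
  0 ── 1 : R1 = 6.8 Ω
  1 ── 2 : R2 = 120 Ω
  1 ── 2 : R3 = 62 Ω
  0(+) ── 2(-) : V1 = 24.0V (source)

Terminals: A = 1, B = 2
Step 1 — V_th is the open-circuit voltage V_A - V_B (nothing connected across the terminals).
Nodal analysis, taking node 2 as the 0 V reference.
Source V1 fixes V_0 = 24 V.
KCL at each unknown node (sum of currents leaving = 0; resistances in Ω):
  Node 1: (V_1 - 24)/6.8 + (V_1 - 0)/120 + (V_1 - 0)/62 = 0
Collecting terms: 0.1715 × V_1 = 3.529  =>  V_1 = 20.58 V
V_th = V_1 - V_2 = 20.58 - 0 = 20.58 V
Step 2 — R_th: zero the source — replace V1 by a short circuit (node 2 merges into node 0) — and find the resistance seen between A (node 1) and B (node 0).
Reduce the network between node 1 (A) and node 0 (B) by series/parallel combination:
  Rp1 = R1 ‖ R2 ‖ R3 (parallel, all between nodes 0 and 1) = 1/(1/6.8 + 1/120 + 1/62) = 5.83 Ω
R_th = 5.83 Ω

Final answer: V_th = 20.58 V, R_th = 5.83 Ω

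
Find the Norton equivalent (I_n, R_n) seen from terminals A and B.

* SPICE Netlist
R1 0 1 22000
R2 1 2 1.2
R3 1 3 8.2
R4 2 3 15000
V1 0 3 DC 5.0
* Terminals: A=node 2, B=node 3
Find the Thévenin equivalent first; then I_n = V_th/R_th and R_n = R_th.
Step 1 — V_th is the open-circuit voltage V_A - V_B (nothing connected across the terminals).
Nodal analysis, taking node 3 as the 0 V reference.
Source V1 fixes V_0 = 5 V.
KCL at each unknown node (sum of currents leaving = 0; resistances in Ω):
  Node 1: (V_1 - 5)/22000 + (V_1 - V_2)/1.2 + (V_1 - 0)/8.2 = 0
  Node 2: (V_2 - V_1)/1.2 + (V_2 - 0)/15000 = 0
Collecting terms (coefficients in siemens):
  0.9553·V_1 - 0.8333·V_2 = 0.0002273
  0.8334·V_2 - 0.8333·V_1 = 0
Determinant D = (0.9553)(0.8334) - (-0.8333)(-0.8333) = 0.1017
V_1 = [(0.0002273)(0.8334) - (-0.8333)(0)]/D = 0.001862 V
V_2 = [(0.9553)(0) - (0.0002273)(-0.8333)]/D = 0.001862 V
V_th = V_2 - V_3 = 0.001862 - 0 = 0.001862 V
Step 2 — R_th: zero the source — replace V1 by a short circuit (node 3 merges into node 0) — and find the resistance seen between A (node 2) and B (node 0).
Reduce the network between node 2 (A) and node 0 (B) by series/parallel combination:
  Rp1 = R1 ‖ R3 (parallel, both between nodes 0 and 1) = 1/(1/22000 + 1/8.2) = 8.197 Ω
  Rs1 = R2 + Rp1 (series, joined only at node 1) = 1.2 + 8.197 = 9.397 Ω
  Rp2 = R4 ‖ Rs1 (parallel, both between nodes 0 and 2) = 1/(1/15000 + 1/9.397) = 9.391 Ω
R_th = 9.391 Ω
I_n = V_th/R_th = 0.001862/9.391 = 0.0001982 A, and R_n = R_th = 9.391 Ω

Final answer: I_n = 0.0001982 A, R_n = 9.391 Ω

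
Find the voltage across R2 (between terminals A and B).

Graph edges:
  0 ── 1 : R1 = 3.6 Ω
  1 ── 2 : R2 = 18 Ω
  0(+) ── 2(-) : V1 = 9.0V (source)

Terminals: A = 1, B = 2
R1 and R2 are in series across V1 (node 0 → node 1 → node 2), and the output A–B is taken across R2, so this is a voltage divider.
Series current: I = V1/(R1 + R2) = 9/(3.6 + 18) = 9/21.6 = 0.4167 A
V_R2 = I × R2 = V1 × R2/(R1 + R2) = 9 × 18/21.6 = 7.5 V

Final answer: 7.5 V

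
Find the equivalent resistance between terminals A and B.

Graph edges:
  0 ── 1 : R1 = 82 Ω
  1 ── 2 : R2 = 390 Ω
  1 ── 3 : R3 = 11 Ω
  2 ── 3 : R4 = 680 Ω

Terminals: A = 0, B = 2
Reduce the network between node 0 (A) and node 2 (B) by series/parallel combination:
  Rs1 = R3 + R4 (series, joined only at node 3) = 11 + 680 = 691 Ω
  Rp1 = R2 ‖ Rs1 (parallel, both between nodes 1 and 2) = 1/(1/390 + 1/691) = 249.3 Ω
  Rs2 = R1 + Rp1 (series, joined only at node 1) = 82 + 249.3 = 331.3 Ω
R_eq = 331.3 Ω

Final answer: 331.3 Ω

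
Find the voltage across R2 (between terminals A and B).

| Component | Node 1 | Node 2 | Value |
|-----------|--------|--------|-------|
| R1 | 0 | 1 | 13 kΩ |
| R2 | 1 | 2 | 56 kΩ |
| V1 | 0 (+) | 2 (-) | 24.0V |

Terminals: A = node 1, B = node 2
R1 and R2 are in series across V1 (node 0 → node 1 → node 2), and the output A–B is taken across R2, so this is a voltage divider.
Series current: I = V1/(R1 + R2) = 24/(13000 + 56000) = 24/69000 = 0.0003478 A
V_R2 = I × R2 = V1 × R2/(R1 + R2) = 24 × 56000/69000 = 19.48 V

Final answer: 19.48 V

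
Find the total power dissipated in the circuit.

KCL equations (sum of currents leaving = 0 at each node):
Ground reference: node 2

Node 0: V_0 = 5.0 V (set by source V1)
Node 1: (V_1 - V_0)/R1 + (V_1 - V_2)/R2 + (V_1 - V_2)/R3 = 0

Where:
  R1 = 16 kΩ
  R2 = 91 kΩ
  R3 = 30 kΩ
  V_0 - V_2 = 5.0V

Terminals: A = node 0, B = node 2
Nodal analysis, taking node 2 as the 0 V reference.
Source V1 fixes V_0 = 5 V.
KCL at each unknown node (sum of currents leaving = 0; resistances in Ω):
  Node 1: (V_1 - 5)/16000 + (V_1 - 0)/91000 + (V_1 - 0)/30000 = 0
Collecting terms: 0.0001068 × V_1 = 0.0003125  =>  V_1 = 2.925 V
Power in each resistor, P = (ΔV)²/R:
  P_R1 = (5 - 2.925)²/16000 = 0.000269 W
  P_R2 = (2.925 - 0)²/91000 = 0.00009404 W
  P_R3 = (2.925 - 0)²/30000 = 0.0002853 W
P_total = P_R1 + P_R2 + P_R3 = 0.0006483 W

Final answer: 0.0006483 W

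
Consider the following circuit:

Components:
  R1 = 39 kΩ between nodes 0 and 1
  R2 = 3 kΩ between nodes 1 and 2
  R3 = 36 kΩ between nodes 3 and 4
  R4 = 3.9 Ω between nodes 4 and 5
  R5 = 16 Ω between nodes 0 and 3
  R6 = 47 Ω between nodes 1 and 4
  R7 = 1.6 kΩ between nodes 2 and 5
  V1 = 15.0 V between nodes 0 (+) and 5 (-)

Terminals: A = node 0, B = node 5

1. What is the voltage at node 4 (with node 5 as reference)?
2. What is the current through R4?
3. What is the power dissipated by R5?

Nodal analysis, taking node 5 as the 0 V reference.
Source V1 fixes V_0 = 15 V.
KCL at each unknown node (sum of currents leaving = 0; resistances in Ω):
  Node 1: (V_1 - 15)/39000 + (V_1 - V_2)/3000 + (V_1 - V_4)/47 = 0
  Node 2: (V_2 - V_1)/3000 + (V_2 - 0)/1600 = 0
  Node 3: (V_3 - V_4)/36000 + (V_3 - 15)/16 = 0
  Node 4: (V_4 - V_3)/36000 + (V_4 - 0)/3.9 + (V_4 - V_1)/47 = 0
Collecting terms (coefficients in siemens):
  0.02164·V_1 - 0.0003333·V_2 - 0.02128·V_4 = 0.0003846
  0.0009583·V_2 - 0.0003333·V_1 = 0
  0.06253·V_3 - 0.00002778·V_4 = 0.9375
  0.2777·V_4 - 0.02128·V_1 - 0.00002778·V_3 = 0
Solving these 4 simultaneous equations (Gaussian elimination) gives:
  V_1 = 0.02094 V, V_2 = 0.007284 V, V_3 = 14.99 V, V_4 = 0.003104 V
Part 1:
  Read off the nodal solution: V_4 = 0.003104 V
Part 2:
  I_R4 = (V_4 - V_5)/R4 = (0.003104 - 0)/3.9 = 0.0007959 A
  Magnitude: I_R4 = 0.0007959 A
Part 3:
  I_R5 = (V_0 - V_3)/R5 = (15 - 14.99)/16 = 0.0004164 A
  P_R5 = I_R5² × R5 = (0.0004164)² × 16 = 0.000002774 W

Final answers:
1. V_4 = 0.003104 V
2. I_R4 = 0.0007959 A
3. P_R5 = 2.774e-06 W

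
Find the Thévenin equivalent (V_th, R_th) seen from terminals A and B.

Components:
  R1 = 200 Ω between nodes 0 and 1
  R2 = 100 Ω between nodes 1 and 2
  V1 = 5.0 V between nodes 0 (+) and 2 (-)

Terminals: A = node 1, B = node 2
Step 1 — V_th is the open-circuit voltage V_A - V_B (nothing connected across the terminals).
Nodal analysis, taking node 2 as the 0 V reference.
Source V1 fixes V_0 = 5 V.
KCL at each unknown node (sum of currents leaving = 0; resistances in Ω):
  Node 1: (V_1 - 5)/200 + (V_1 - 0)/100 = 0
Collecting terms: 0.015 × V_1 = 0.025  =>  V_1 = 1.667 V
V_th = V_1 - V_2 = 1.667 - 0 = 1.667 V
Step 2 — R_th: zero the source — replace V1 by a short circuit (node 2 merges into node 0) — and find the resistance seen between A (node 1) and B (node 0).
Reduce the network between node 1 (A) and node 0 (B) by series/parallel combination:
  Rp1 = R1 ‖ R2 (parallel, both between nodes 0 and 1) = 1/(1/200 + 1/100) = 66.67 Ω
R_th = 66.67 Ω

Final answer: V_th = 1.667 V, R_th = 66.67 Ω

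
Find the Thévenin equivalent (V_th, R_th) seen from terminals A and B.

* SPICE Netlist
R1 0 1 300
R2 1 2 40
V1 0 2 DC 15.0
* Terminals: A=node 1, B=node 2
Step 1 — V_th is the open-circuit voltage V_A - V_B (nothing connected across the terminals).
Nodal analysis, taking node 2 as the 0 V reference.
Source V1 fixes V_0 = 15 V.
KCL at each unknown node (sum of currents leaving = 0; resistances in Ω):
  Node 1: (V_1 - 15)/300 + (V_1 - 0)/40 = 0
Collecting terms: 0.02833 × V_1 = 0.05  =>  V_1 = 1.765 V
V_th = V_1 - V_2 = 1.765 - 0 = 1.765 V
Step 2 — R_th: zero the source — replace V1 by a short circuit (node 2 merges into node 0) — and find the resistance seen between A (node 1) and B (node 0).
Reduce the network between node 1 (A) and node 0 (B) by series/parallel combination:
  Rp1 = R1 ‖ R2 (parallel, both between nodes 0 and 1) = 1/(1/300 + 1/40) = 35.29 Ω
R_th = 35.29 Ω

Final answer: V_th = 1.765 V, R_th = 35.29 Ω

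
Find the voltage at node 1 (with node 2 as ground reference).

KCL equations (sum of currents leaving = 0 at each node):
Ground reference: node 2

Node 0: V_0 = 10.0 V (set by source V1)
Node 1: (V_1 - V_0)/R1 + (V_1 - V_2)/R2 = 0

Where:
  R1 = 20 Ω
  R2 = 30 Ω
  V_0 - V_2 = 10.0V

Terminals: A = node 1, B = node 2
Nodal analysis, taking node 2 as the 0 V reference.
Source V1 fixes V_0 = 10 V.
KCL at each unknown node (sum of currents leaving = 0; resistances in Ω):
  Node 1: (V_1 - 10)/20 + (V_1 - 0)/30 = 0
Collecting terms: 0.08333 × V_1 = 0.5  =>  V_1 = 6 V
The requested potential is V_1 = 6 V.

Final answer: V_1 = 6 V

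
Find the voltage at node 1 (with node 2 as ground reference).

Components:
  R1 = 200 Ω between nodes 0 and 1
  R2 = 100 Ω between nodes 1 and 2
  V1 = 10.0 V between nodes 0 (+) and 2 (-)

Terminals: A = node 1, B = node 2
Nodal analysis, taking node 2 as the 0 V reference.
Source V1 fixes V_0 = 10 V.
KCL at each unknown node (sum of currents leaving = 0; resistances in Ω):
  Node 1: (V_1 - 10)/200 + (V_1 - 0)/100 = 0
Collecting terms: 0.015 × V_1 = 0.05  =>  V_1 = 3.333 V
The requested potential is V_1 = 3.333 V.

Final answer: V_1 = 3.333 V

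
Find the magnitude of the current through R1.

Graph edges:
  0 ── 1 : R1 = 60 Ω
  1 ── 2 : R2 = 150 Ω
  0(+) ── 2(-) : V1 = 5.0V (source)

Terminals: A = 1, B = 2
Nodal analysis, taking node 2 as the 0 V reference.
Source V1 fixes V_0 = 5 V.
KCL at each unknown node (sum of currents leaving = 0; resistances in Ω):
  Node 1: (V_1 - 5)/60 + (V_1 - 0)/150 = 0
Collecting terms: 0.02333 × V_1 = 0.08333  =>  V_1 = 3.571 V
I_R1 = (V_0 - V_1)/R1 = (5 - 3.571)/60 = 0.02381 A
|I_R1| = 0.02381 A

Final answer: |I_R1| = 0.02381 A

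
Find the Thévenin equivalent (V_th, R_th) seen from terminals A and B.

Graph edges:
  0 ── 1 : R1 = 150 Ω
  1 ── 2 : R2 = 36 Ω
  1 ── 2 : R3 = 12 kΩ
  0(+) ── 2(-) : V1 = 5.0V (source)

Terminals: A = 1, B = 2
Step 1 — V_th is the open-circuit voltage V_A - V_B (nothing connected across the terminals).
Nodal analysis, taking node 2 as the 0 V reference.
Source V1 fixes V_0 = 5 V.
KCL at each unknown node (sum of currents leaving = 0; resistances in Ω):
  Node 1: (V_1 - 5)/150 + (V_1 - 0)/36 + (V_1 - 0)/12000 = 0
Collecting terms: 0.03453 × V_1 = 0.03333  =>  V_1 = 0.9654 V
V_th = V_1 - V_2 = 0.9654 - 0 = 0.9654 V
Step 2 — R_th: zero the source — replace V1 by a short circuit (node 2 merges into node 0) — and find the resistance seen between A (node 1) and B (node 0).
Reduce the network between node 1 (A) and node 0 (B) by series/parallel combination:
  Rp1 = R1 ‖ R2 ‖ R3 (parallel, all between nodes 0 and 1) = 1/(1/150 + 1/36 + 1/12000) = 28.96 Ω
R_th = 28.96 Ω

Final answer: V_th = 0.9654 V, R_th = 28.96 Ω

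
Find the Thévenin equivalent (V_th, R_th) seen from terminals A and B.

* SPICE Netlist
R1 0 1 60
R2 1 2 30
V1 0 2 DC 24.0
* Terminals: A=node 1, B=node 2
Step 1 — V_th is the open-circuit voltage V_A - V_B (nothing connected across the terminals).
Nodal analysis, taking node 2 as the 0 V reference.
Source V1 fixes V_0 = 24 V.
KCL at each unknown node (sum of currents leaving = 0; resistances in Ω):
  Node 1: (V_1 - 24)/60 + (V_1 - 0)/30 = 0
Collecting terms: 0.05 × V_1 = 0.4  =>  V_1 = 8 V
V_th = V_1 - V_2 = 8 - 0 = 8 V
Step 2 — R_th: zero the source — replace V1 by a short circuit (node 2 merges into node 0) — and find the resistance seen between A (node 1) and B (node 0).
Reduce the network between node 1 (A) and node 0 (B) by series/parallel combination:
  Rp1 = R1 ‖ R2 (parallel, both between nodes 0 and 1) = 1/(1/60 + 1/30) = 20 Ω
R_th = 20 Ω

Final answer: V_th = 8 V, R_th = 20 Ω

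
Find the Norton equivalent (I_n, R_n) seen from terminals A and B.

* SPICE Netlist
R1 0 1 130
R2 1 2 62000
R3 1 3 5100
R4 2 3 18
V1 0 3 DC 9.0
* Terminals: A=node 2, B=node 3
Find the Thévenin equivalent first; then I_n = V_th/R_th and R_n = R_th.
Step 1 — V_th is the open-circuit voltage V_A - V_B (nothing connected across the terminals).
Nodal analysis, taking node 3 as the 0 V reference.
Source V1 fixes V_0 = 9 V.
KCL at each unknown node (sum of currents leaving = 0; resistances in Ω):
  Node 1: (V_1 - 9)/130 + (V_1 - V_2)/62000 + (V_1 - 0)/5100 = 0
  Node 2: (V_2 - V_1)/62000 + (V_2 - 0)/18 = 0
Collecting terms (coefficients in siemens):
  0.007905·V_1 - 0.00001613·V_2 = 0.06923
  0.05557·V_2 - 0.00001613·V_1 = 0
Determinant D = (0.007905)(0.05557) - (-0.00001613)(-0.00001613) = 0.0004393
V_1 = [(0.06923)(0.05557) - (-0.00001613)(0)]/D = 8.758 V
V_2 = [(0.007905)(0) - (0.06923)(-0.00001613)]/D = 0.002542 V
V_th = V_2 - V_3 = 0.002542 - 0 = 0.002542 V
Step 2 — R_th: zero the source — replace V1 by a short circuit (node 3 merges into node 0) — and find the resistance seen between A (node 2) and B (node 0).
Reduce the network between node 2 (A) and node 0 (B) by series/parallel combination:
  Rp1 = R1 ‖ R3 (parallel, both between nodes 0 and 1) = 1/(1/130 + 1/5100) = 126.8 Ω
  Rs1 = R2 + Rp1 (series, joined only at node 1) = 62000 + 126.8 = 62130 Ω
  Rp2 = R4 ‖ Rs1 (parallel, both between nodes 0 and 2) = 1/(1/18 + 1/62130) = 17.99 Ω
R_th = 17.99 Ω
I_n = V_th/R_th = 0.002542/17.99 = 0.0001413 A, and R_n = R_th = 17.99 Ω

Final answer: I_n = 0.0001413 A, R_n = 17.99 Ω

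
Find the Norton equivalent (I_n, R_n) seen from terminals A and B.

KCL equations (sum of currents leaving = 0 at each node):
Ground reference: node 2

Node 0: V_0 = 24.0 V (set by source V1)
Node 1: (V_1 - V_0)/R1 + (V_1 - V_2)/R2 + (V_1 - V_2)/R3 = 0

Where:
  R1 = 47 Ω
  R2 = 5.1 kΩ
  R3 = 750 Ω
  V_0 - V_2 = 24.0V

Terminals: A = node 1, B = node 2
Find the Thévenin equivalent first; then I_n = V_th/R_th and R_n = R_th.
Step 1 — V_th is the open-circuit voltage V_A - V_B (nothing connected across the terminals).
Nodal analysis, taking node 2 as the 0 V reference.
Source V1 fixes V_0 = 24 V.
KCL at each unknown node (sum of currents leaving = 0; resistances in Ω):
  Node 1: (V_1 - 24)/47 + (V_1 - 0)/5100 + (V_1 - 0)/750 = 0
Collecting terms: 0.02281 × V_1 = 0.5106  =>  V_1 = 22.39 V
V_th = V_1 - V_2 = 22.39 - 0 = 22.39 V
Step 2 — R_th: zero the source — replace V1 by a short circuit (node 2 merges into node 0) — and find the resistance seen between A (node 1) and B (node 0).
Reduce the network between node 1 (A) and node 0 (B) by series/parallel combination:
  Rp1 = R1 ‖ R2 ‖ R3 (parallel, all between nodes 0 and 1) = 1/(1/47 + 1/5100 + 1/750) = 43.85 Ω
R_th = 43.85 Ω
I_n = V_th/R_th = 22.39/43.85 = 0.5106 A, and R_n = R_th = 43.85 Ω

Final answer: I_n = 0.5106 A, R_n = 43.85 Ω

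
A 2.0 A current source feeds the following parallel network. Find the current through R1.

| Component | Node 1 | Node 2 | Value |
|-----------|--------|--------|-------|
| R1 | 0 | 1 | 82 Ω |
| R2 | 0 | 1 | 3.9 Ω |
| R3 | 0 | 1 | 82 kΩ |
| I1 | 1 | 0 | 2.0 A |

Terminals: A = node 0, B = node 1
All resistors sit directly between nodes 0 and 1, so they are in parallel and share one voltage V; the full source current 2 A splits among them.
1/R_par = 1/82 + 1/3.9 + 1/82000 = 0.2686 S  =>  R_par = 3.723 Ω
V = I × R_par = 2 × 3.723 = 7.446 V
I_R1 = V/R1 = 7.446/82 = 0.0908 A

Final answer: 0.0908 A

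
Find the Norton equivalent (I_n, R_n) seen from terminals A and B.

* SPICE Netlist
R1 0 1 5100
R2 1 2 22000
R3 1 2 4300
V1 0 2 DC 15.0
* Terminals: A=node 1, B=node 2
Find the Thévenin equivalent first; then I_n = V_th/R_th and R_n = R_th.
Step 1 — V_th is the open-circuit voltage V_A - V_B (nothing connected across the terminals).
Nodal analysis, taking node 2 as the 0 V reference.
Source V1 fixes V_0 = 15 V.
KCL at each unknown node (sum of currents leaving = 0; resistances in Ω):
  Node 1: (V_1 - 15)/5100 + (V_1 - 0)/22000 + (V_1 - 0)/4300 = 0
Collecting terms: 0.0004741 × V_1 = 0.002941  =>  V_1 = 6.204 V
V_th = V_1 - V_2 = 6.204 - 0 = 6.204 V
Step 2 — R_th: zero the source — replace V1 by a short circuit (node 2 merges into node 0) — and find the resistance seen between A (node 1) and B (node 0).
Reduce the network between node 1 (A) and node 0 (B) by series/parallel combination:
  Rp1 = R1 ‖ R2 ‖ R3 (parallel, all between nodes 0 and 1) = 1/(1/5100 + 1/22000 + 1/4300) = 2109 Ω
R_th = 2.109 kΩ
I_n = V_th/R_th = 6.204/2109 = 0.002941 A, and R_n = R_th = 2.109 kΩ

Final answer: I_n = 0.002941 A, R_n = 2.109 kΩ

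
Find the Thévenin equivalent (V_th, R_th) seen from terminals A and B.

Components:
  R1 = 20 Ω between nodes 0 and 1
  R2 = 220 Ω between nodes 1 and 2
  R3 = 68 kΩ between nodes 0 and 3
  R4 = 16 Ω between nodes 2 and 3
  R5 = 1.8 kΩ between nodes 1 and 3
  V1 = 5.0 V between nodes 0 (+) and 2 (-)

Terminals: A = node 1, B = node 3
Step 1 — V_th is the open-circuit voltage V_A - V_B (nothing connected across the terminals).
Nodal analysis, taking node 2 as the 0 V reference.
Source V1 fixes V_0 = 5 V.
KCL at each unknown node (sum of currents leaving = 0; resistances in Ω):
  Node 1: (V_1 - 5)/20 + (V_1 - 0)/220 + (V_1 - V_3)/1800 = 0
  Node 3: (V_3 - 5)/68000 + (V_3 - 0)/16 + (V_3 - V_1)/1800 = 0
Collecting terms (coefficients in siemens):
  0.0551·V_1 - 0.0005556·V_3 = 0.25
  0.06307·V_3 - 0.0005556·V_1 = 0.00007353
Determinant D = (0.0551)(0.06307) - (-0.0005556)(-0.0005556) = 0.003475
V_1 = [(0.25)(0.06307) - (-0.0005556)(0.00007353)]/D = 4.538 V
V_3 = [(0.0551)(0.00007353) - (0.25)(-0.0005556)]/D = 0.04113 V
V_th = V_1 - V_3 = 4.538 - 0.04113 = 4.496 V
Step 2 — R_th: zero the source — replace V1 by a short circuit (node 2 merges into node 0) — and find the resistance seen between A (node 1) and B (node 3).
Reduce the network between node 1 (A) and node 3 (B) by series/parallel combination:
  Rp1 = R1 ‖ R2 (parallel, both between nodes 0 and 1) = 1/(1/20 + 1/220) = 18.33 Ω
  Rp2 = R3 ‖ R4 (parallel, both between nodes 0 and 3) = 1/(1/68000 + 1/16) = 16 Ω
  Rs1 = Rp1 + Rp2 (series, joined only at node 0) = 18.33 + 16 = 34.33 Ω
  Rp3 = R5 ‖ Rs1 (parallel, both between nodes 1 and 3) = 1/(1/1800 + 1/34.33) = 33.69 Ω
R_th = 33.69 Ω

Final answer: V_th = 4.496 V, R_th = 33.69 Ω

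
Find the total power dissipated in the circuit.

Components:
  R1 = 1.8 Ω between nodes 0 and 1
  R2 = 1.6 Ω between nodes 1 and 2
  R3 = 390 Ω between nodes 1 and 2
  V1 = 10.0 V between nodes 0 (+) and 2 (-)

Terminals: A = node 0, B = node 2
Nodal analysis, taking node 2 as the 0 V reference.
Source V1 fixes V_0 = 10 V.
KCL at each unknown node (sum of currents leaving = 0; resistances in Ω):
  Node 1: (V_1 - 10)/1.8 + (V_1 - 0)/1.6 + (V_1 - 0)/390 = 0
Collecting terms: 1.183 × V_1 = 5.556  =>  V_1 = 4.696 V
Power in each resistor, P = (ΔV)²/R:
  P_R1 = (10 - 4.696)²/1.8 = 15.63 W
  P_R2 = (4.696 - 0)²/1.6 = 13.78 W
  P_R3 = (4.696 - 0)²/390 = 0.05654 W
P_total = P_R1 + P_R2 + P_R3 = 29.47 W

Final answer: 29.47 W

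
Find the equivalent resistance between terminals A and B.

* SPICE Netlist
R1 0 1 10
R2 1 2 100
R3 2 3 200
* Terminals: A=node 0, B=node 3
Reduce the network between node 0 (A) and node 3 (B) by series/parallel combination:
  Rs1 = R1 + R2 (series, joined only at node 1) = 10 + 100 = 110 Ω
  Rs2 = R3 + Rs1 (series, joined only at node 2) = 200 + 110 = 310 Ω
R_eq = 310 Ω

Final answer: 310 Ω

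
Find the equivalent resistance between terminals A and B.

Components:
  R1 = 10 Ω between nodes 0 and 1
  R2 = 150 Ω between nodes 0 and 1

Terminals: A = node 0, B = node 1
Reduce the network between node 0 (A) and node 1 (B) by series/parallel combination:
  Rp1 = R1 ‖ R2 (parallel, both between nodes 0 and 1) = 1/(1/10 + 1/150) = 9.375 Ω
R_eq = 9.375 Ω

Final answer: 9.375 Ω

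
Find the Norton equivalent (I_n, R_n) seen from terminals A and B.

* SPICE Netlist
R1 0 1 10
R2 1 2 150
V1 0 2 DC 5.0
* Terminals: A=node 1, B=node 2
Find the Thévenin equivalent first; then I_n = V_th/R_th and R_n = R_th.
Step 1 — V_th is the open-circuit voltage V_A - V_B (nothing connected across the terminals).
Nodal analysis, taking node 2 as the 0 V reference.
Source V1 fixes V_0 = 5 V.
KCL at each unknown node (sum of currents leaving = 0; resistances in Ω):
  Node 1: (V_1 - 5)/10 + (V_1 - 0)/150 = 0
Collecting terms: 0.1067 × V_1 = 0.5  =>  V_1 = 4.688 V
V_th = V_1 - V_2 = 4.688 - 0 = 4.688 V
Step 2 — R_th: zero the source — replace V1 by a short circuit (node 2 merges into node 0) — and find the resistance seen between A (node 1) and B (node 0).
Reduce the network between node 1 (A) and node 0 (B) by series/parallel combination:
  Rp1 = R1 ‖ R2 (parallel, both between nodes 0 and 1) = 1/(1/10 + 1/150) = 9.375 Ω
R_th = 9.375 Ω
I_n = V_th/R_th = 4.688/9.375 = 0.5 A, and R_n = R_th = 9.375 Ω

Final answer: I_n = 0.5 A, R_n = 9.375 Ω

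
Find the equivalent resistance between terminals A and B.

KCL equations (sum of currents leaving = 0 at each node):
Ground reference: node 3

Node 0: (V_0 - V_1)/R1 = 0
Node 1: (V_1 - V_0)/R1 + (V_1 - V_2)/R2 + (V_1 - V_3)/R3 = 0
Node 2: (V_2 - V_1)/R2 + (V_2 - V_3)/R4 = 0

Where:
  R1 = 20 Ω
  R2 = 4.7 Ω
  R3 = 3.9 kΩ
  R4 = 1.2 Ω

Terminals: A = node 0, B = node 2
Reduce the network between node 0 (A) and node 2 (B) by series/parallel combination:
  Rs1 = R3 + R4 (series, joined only at node 3) = 3900 + 1.2 = 3901 Ω
  Rp1 = R2 ‖ Rs1 (parallel, both between nodes 1 and 2) = 1/(1/4.7 + 1/3901) = 4.694 Ω
  Rs2 = R1 + Rp1 (series, joined only at node 1) = 20 + 4.694 = 24.69 Ω
R_eq = 24.69 Ω

Final answer: 24.69 Ω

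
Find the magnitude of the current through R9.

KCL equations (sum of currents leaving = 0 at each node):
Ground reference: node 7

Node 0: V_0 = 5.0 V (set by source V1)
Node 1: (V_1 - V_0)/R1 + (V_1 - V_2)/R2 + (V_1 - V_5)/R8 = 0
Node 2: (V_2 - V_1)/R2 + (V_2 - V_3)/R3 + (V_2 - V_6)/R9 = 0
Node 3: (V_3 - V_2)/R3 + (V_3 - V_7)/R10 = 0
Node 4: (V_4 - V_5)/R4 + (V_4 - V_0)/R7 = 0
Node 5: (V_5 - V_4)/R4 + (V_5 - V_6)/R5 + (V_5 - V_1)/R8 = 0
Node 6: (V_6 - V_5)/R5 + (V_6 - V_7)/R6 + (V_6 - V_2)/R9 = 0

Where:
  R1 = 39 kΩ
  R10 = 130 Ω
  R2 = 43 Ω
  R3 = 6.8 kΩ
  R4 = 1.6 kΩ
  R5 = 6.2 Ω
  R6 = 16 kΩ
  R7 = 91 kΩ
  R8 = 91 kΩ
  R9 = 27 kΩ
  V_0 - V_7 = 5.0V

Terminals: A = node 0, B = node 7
Nodal analysis, taking node 7 as the 0 V reference.
Source V1 fixes V_0 = 5 V.
KCL at each unknown node (sum of currents leaving = 0; resistances in Ω):
  Node 1: (V_1 - 5)/39000 + (V_1 - V_2)/43 + (V_1 - V_5)/91000 = 0
  Node 2: (V_2 - V_1)/43 + (V_2 - V_3)/6800 + (V_2 - V_6)/27000 = 0
  Node 3: (V_3 - V_2)/6800 + (V_3 - 0)/130 = 0
  Node 4: (V_4 - V_5)/1600 + (V_4 - 5)/91000 = 0
  Node 5: (V_5 - V_4)/1600 + (V_5 - V_6)/6.2 + (V_5 - V_1)/91000 = 0
  Node 6: (V_6 - V_5)/6.2 + (V_6 - 0)/16000 + (V_6 - V_2)/27000 = 0
Collecting terms (coefficients in siemens):
  0.02329·V_1 - 0.02326·V_2 - 0.00001099·V_5 = 0.0001282
  0.02344·V_2 - 0.02326·V_1 - 0.0001471·V_3 - 0.00003704·V_6 = 0
  0.007839·V_3 - 0.0001471·V_2 = 0
  0.000636·V_4 - 0.000625·V_5 = 0.00005495
  0.1619·V_5 - 0.00001099·V_1 - 0.000625·V_4 - 0.1613·V_6 = 0
  0.1614·V_6 - 0.00003704·V_2 - 0.1613·V_5 = 0
Solving these 6 simultaneous equations (Gaussian elimination) gives:
  V_1 = 0.7557 V, V_2 = 0.7511 V, V_3 = 0.01409 V, V_4 = 0.8166 V
  V_5 = 0.743 V, V_6 = 0.7427 V
I_R9 = (V_2 - V_6)/R9 = (0.7511 - 0.7427)/27000 = 0.0000003088 A
|I_R9| = 0.0000003088 A

Final answer: |I_R9| = 3.088e-07 A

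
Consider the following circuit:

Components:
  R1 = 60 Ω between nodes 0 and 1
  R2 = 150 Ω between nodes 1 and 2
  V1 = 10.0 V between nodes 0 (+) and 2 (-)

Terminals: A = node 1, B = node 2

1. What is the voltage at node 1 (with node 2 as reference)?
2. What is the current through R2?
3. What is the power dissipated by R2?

Nodal analysis, taking node 2 as the 0 V reference.
Source V1 fixes V_0 = 10 V.
KCL at each unknown node (sum of currents leaving = 0; resistances in Ω):
  Node 1: (V_1 - 10)/60 + (V_1 - 0)/150 = 0
Collecting terms: 0.02333 × V_1 = 0.1667  =>  V_1 = 7.143 V
Part 1:
  Read off the nodal solution: V_1 = 7.143 V
Part 2:
  I_R2 = (V_1 - V_2)/R2 = (7.143 - 0)/150 = 0.04762 A
  Magnitude: I_R2 = 0.04762 A
Part 3:
  I_R2 = (V_1 - V_2)/R2 = (7.143 - 0)/150 = 0.04762 A
  P_R2 = I_R2² × R2 = (0.04762)² × 150 = 0.3401 W

Final answers:
1. V_1 = 7.143 V
2. I_R2 = 0.04762 A
3. P_R2 = 0.3401 W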